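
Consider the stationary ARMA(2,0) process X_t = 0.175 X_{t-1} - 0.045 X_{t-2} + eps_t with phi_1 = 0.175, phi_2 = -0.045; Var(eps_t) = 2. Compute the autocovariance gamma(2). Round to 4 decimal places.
\gamma(2) = -0.0324

Multiply the model equation by X_{t-k} and take expectations. With theta_0 = psi_0 = 1 and psi_j the MA(infinity) weights, this gives
  gamma(k) - sum_i phi_i gamma(k-i) = c_k,
  c_k = sigma^2 * sum_{j=k..q} theta_j psi_{j-k}   (c_k = 0 for k > q),
using gamma(-m) = gamma(m).
Pure AR (q = 0): c_0 = sigma^2 = 2, c_k = 0 for k >= 1.
Equations for k = 0, 1, 2 (AR order 2, c_2 = 0):
  (E0) gamma(0) = phi_1 gamma(1) + phi_2 gamma(2) + c_0
  (E1) gamma(1) = phi_1 gamma(0) + phi_2 gamma(1) + c_1
  (E2) gamma(2) = phi_1 gamma(1) + phi_2 gamma(0)
From (E1): gamma(1) = A gamma(0) + B with
  A = phi_1 / (1 - phi_2) = 0.175 / 1.045 = 0.167464,   B = c_1 / (1 - phi_2) = 0 / 1.045 = 0.
Insert (E2) into (E0): gamma(0) (1 - phi_2^2) = phi_1 (1 + phi_2) gamma(1) + c_0.
  phi_1 (1 + phi_2) = (0.175)(0.955) = 0.167125,   1 - phi_2^2 = 0.997975.
Replace gamma(1) by A gamma(0) + B and collect gamma(0):
  gamma(0) [0.997975 - (0.167125)(0.167464)] = c_0 = 2
  gamma(0) * 0.969988 = 2
  gamma(0) = 2 / 0.969988 = 2.061882.
  gamma(1) = A gamma(0) = (0.167464)(2.061882) = 0.345291.
  gamma(2) = phi_1 gamma(1) + phi_2 gamma(0) = (0.175)(0.345291) + (-0.045)(2.061882) = -0.032359.
Therefore gamma(2) = -0.0324 (to 4 decimal places).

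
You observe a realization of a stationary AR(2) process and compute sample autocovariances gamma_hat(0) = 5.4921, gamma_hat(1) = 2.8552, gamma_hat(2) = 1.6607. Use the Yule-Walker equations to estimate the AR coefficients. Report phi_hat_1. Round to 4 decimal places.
\hat\phi_{1} = 0.4970

The Yule-Walker equations for an AR(p) process read, in matrix form,
  Gamma_p phi = r_p,   with   (Gamma_p)_{ij} = gamma(|i - j|),
                       (r_p)_i = gamma(i),   i,j = 1..p.
Substitute the sample gammas (Toeplitz matrix and right-hand side of size 2):
  Gamma_p = [[5.4921, 2.8552], [2.8552, 5.4921]]
  r_p     = [2.8552, 1.6607]
Written out:
  5.4921 phi_1 + 2.8552 phi_2 = 2.8552
  2.8552 phi_1 + 5.4921 phi_2 = 1.6607
Solve by Cramer's rule:
  det = gamma(0)^2 - gamma(1)^2 = (5.4921)^2 - (2.8552)^2 = 30.16316241 - 8.15216704 = 22.01099537
  phi_hat_1 = [gamma(1) gamma(0) - gamma(1) gamma(2)] / det = [(2.8552)(5.4921) - (2.8552)(1.6607)] / 22.01099537 = 10.93941328 / 22.01099537 = 0.497
  phi_hat_2 = [gamma(0) gamma(2) - gamma(1)^2] / det = [(5.4921)(1.6607) - (2.8552)^2] / 22.01099537 = 0.96856343 / 22.01099537 = 0.044
So phi_hat = [0.4970, 0.0440].
Therefore phi_hat_1 = 0.4970.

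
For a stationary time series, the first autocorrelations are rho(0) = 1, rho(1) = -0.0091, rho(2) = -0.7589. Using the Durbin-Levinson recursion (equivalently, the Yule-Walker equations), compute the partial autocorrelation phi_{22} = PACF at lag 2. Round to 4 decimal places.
\phi_{22} = -0.7590

The PACF at lag k is phi_{kk}, the last component of the solution
to the Yule-Walker system G_k phi = r_k where
  (G_k)_{ij} = rho(|i - j|), (r_k)_i = rho(i), i,j = 1..k.
Equivalently, Durbin-Levinson gives phi_{kk} iteratively:
  phi_{11} = rho(1)
  phi_{kk} = [rho(k) - sum_{j=1..k-1} phi_{k-1,j} rho(k-j)]
            / [1 - sum_{j=1..k-1} phi_{k-1,j} rho(j)],
  phi_{k,j} = phi_{k-1,j} - phi_{kk} phi_{k-1,k-j},  j = 1..k-1.
Step k = 1:
  phi_11 = rho(1) = -0.0091.
Step k = 2:
  phi_22 = [rho(2) - phi_11 rho(1)] / [1 - phi_11 rho(1)] = [-0.7589 - (-0.0091)(-0.0091)] / [1 - (-0.0091)(-0.0091)]
         = -0.75898281 / 0.99991719 = -0.759.
Therefore phi_{22} = -0.7590.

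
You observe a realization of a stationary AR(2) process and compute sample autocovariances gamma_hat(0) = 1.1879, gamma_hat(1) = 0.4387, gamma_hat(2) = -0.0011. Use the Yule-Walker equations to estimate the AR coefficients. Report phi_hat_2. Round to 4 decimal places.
\hat\phi_{2} = -0.1590

The Yule-Walker equations for an AR(p) process read, in matrix form,
  Gamma_p phi = r_p,   with   (Gamma_p)_{ij} = gamma(|i - j|),
                       (r_p)_i = gamma(i),   i,j = 1..p.
Substitute the sample gammas (Toeplitz matrix and right-hand side of size 2):
  Gamma_p = [[1.1879, 0.4387], [0.4387, 1.1879]]
  r_p     = [0.4387, -0.0011]
Written out:
  1.1879 phi_1 + 0.4387 phi_2 = 0.4387
  0.4387 phi_1 + 1.1879 phi_2 = -0.0011
Solve by Cramer's rule:
  det = gamma(0)^2 - gamma(1)^2 = (1.1879)^2 - (0.4387)^2 = 1.41110641 - 0.19245769 = 1.21864872
  phi_hat_1 = [gamma(1) gamma(0) - gamma(1) gamma(2)] / det = [(0.4387)(1.1879) - (0.4387)(-0.0011)] / 1.21864872 = 0.5216143 / 1.21864872 = 0.428
  phi_hat_2 = [gamma(0) gamma(2) - gamma(1)^2] / det = [(1.1879)(-0.0011) - (0.4387)^2] / 1.21864872 = -0.19376438 / 1.21864872 = -0.159
So phi_hat = [0.4280, -0.1590].
Therefore phi_hat_2 = -0.1590.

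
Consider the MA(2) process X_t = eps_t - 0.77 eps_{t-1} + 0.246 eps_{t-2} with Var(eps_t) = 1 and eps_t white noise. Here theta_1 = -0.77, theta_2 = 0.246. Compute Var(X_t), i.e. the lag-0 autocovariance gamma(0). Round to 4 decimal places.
\gamma(0) = 1.6534

For an MA(q) process X_t = eps_t + sum_i theta_i eps_{t-i} with
Var(eps_t) = sigma^2, the variance is
  gamma(0) = sigma^2 * (1 + sum_i theta_i^2).
  sum_i theta_i^2 = (-0.77)^2 + (0.246)^2 = 0.5929 + 0.060516 = 0.653416.
  gamma(0) = 1 * (1 + 0.653416) = 1 * 1.653416 = 1.653416, which rounds to 1.6534.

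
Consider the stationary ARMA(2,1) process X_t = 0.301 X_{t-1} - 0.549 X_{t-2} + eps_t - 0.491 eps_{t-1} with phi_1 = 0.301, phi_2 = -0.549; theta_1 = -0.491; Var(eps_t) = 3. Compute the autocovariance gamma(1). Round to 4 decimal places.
\gamma(1) = -0.0401

Multiply the model equation by X_{t-k} and take expectations. With theta_0 = psi_0 = 1 and psi_j the MA(infinity) weights, this gives
  gamma(k) - sum_i phi_i gamma(k-i) = c_k,
  c_k = sigma^2 * sum_{j=k..q} theta_j psi_{j-k}   (c_k = 0 for k > q),
using gamma(-m) = gamma(m).
psi-weights needed (psi_j = theta_j + sum_i phi_i psi_{j-i}):
  psi_1 = theta_1 + phi_1 = -0.491 + (0.301) = -0.19
Right-hand sides:
  c_0 = sigma^2 (1 + theta_1 psi_1) = 3 * (1 + (-0.491)(-0.19)) = 3 * 1.09329 = 3.27987
  c_1 = sigma^2 theta_1 = 3 * (-0.491) = -1.473
  c_2 = 0
Equations for k = 0, 1, 2 (AR order 2, c_2 = 0):
  (E0) gamma(0) = phi_1 gamma(1) + phi_2 gamma(2) + c_0
  (E1) gamma(1) = phi_1 gamma(0) + phi_2 gamma(1) + c_1
  (E2) gamma(2) = phi_1 gamma(1) + phi_2 gamma(0)
From (E1): gamma(1) = A gamma(0) + B with
  A = phi_1 / (1 - phi_2) = 0.301 / 1.549 = 0.194319,   B = c_1 / (1 - phi_2) = -1.473 / 1.549 = -0.950936.
Insert (E2) into (E0): gamma(0) (1 - phi_2^2) = phi_1 (1 + phi_2) gamma(1) + c_0.
  phi_1 (1 + phi_2) = (0.301)(0.451) = 0.135751,   1 - phi_2^2 = 0.698599.
Replace gamma(1) by A gamma(0) + B and collect gamma(0):
  gamma(0) [0.698599 - (0.135751)(0.194319)] = (0.135751)(-0.950936) + 3.27987
  gamma(0) * 0.67222 = 3.150779
  gamma(0) = 3.150779 / 0.67222 = 4.687125.
  gamma(1) = A gamma(0) + B = (0.194319)(4.687125) + (-0.950936) = -0.040139.
Therefore gamma(1) = -0.0401 (to 4 decimal places).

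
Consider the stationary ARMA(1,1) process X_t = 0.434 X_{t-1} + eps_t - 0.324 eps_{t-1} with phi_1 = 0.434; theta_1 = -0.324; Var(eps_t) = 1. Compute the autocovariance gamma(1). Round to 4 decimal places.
\gamma(1) = 0.1165

Multiply the model equation by X_{t-k} and take expectations. With theta_0 = psi_0 = 1 and psi_j the MA(infinity) weights, this gives
  gamma(k) - sum_i phi_i gamma(k-i) = c_k,
  c_k = sigma^2 * sum_{j=k..q} theta_j psi_{j-k}   (c_k = 0 for k > q),
using gamma(-m) = gamma(m).
psi-weights needed (psi_j = theta_j + sum_i phi_i psi_{j-i}):
  psi_1 = theta_1 + phi_1 = -0.324 + (0.434) = 0.11
Right-hand sides:
  c_0 = sigma^2 (1 + theta_1 psi_1) = 1 * (1 + (-0.324)(0.11)) = 1 * 0.96436 = 0.96436
  c_1 = sigma^2 theta_1 = 1 * (-0.324) = -0.324
  c_2 = 0
Equations for k = 0 and k = 1 (AR order 1):
  gamma(0) = phi_1 gamma(1) + c_0
  gamma(1) = phi_1 gamma(0) + c_1
Substituting the second into the first: gamma(0) (1 - phi_1^2) = c_0 + phi_1 c_1, so
  gamma(0) = (c_0 + phi_1 c_1) / (1 - phi_1^2) = (0.96436 + (0.434)(-0.324)) / (1 - (0.434)^2) = 0.823744 / 0.811644 = 1.014908.
  gamma(1) = phi_1 gamma(0) + c_1 = (0.434)(1.014908) + (-0.324) = 0.11647.
Therefore gamma(1) = 0.1165 (to 4 decimal places).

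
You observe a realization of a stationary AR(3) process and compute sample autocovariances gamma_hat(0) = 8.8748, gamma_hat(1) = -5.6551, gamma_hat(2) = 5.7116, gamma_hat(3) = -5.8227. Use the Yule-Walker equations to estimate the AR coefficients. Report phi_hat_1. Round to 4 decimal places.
\hat\phi_{1} = -0.2580

The Yule-Walker equations for an AR(p) process read, in matrix form,
  Gamma_p phi = r_p,   with   (Gamma_p)_{ij} = gamma(|i - j|),
                       (r_p)_i = gamma(i),   i,j = 1..p.
Substitute the sample gammas (Toeplitz matrix and right-hand side of size 3):
  Gamma_p = [[8.8748, -5.6551, 5.7116], [-5.6551, 8.8748, -5.6551], [5.7116, -5.6551, 8.8748]]
  r_p     = [-5.6551, 5.7116, -5.8227]
Written out (R1..R3):
  (R1) 8.8748 phi_1 - 5.6551 phi_2 + 5.7116 phi_3 = -5.6551
  (R2) -5.6551 phi_1 + 8.8748 phi_2 - 5.6551 phi_3 = 5.7116
  (R3) 5.7116 phi_1 - 5.6551 phi_2 + 8.8748 phi_3 = -5.8227
Gaussian elimination:
  R2 <- R2 - (-5.6551/8.8748) R1 = R2 - (-0.637209) R1:  5.271321 phi_2 - 2.015619 phi_3 = 2.108121
  R3 <- R3 - (5.7116/8.8748) R1 = R3 - (0.643575) R1:  -2.015619 phi_2 + 5.198957 phi_3 = -2.183219
  R3 <- R3 - (-2.015619/5.271321) R2 = R3 - (-0.382374) R2:  4.428236 phi_3 = -1.377127
Back-substitution:
  phi_hat_3 = -1.377127 / 4.428236 = -0.310988
  phi_hat_2 = (2.108121 - (-2.015619)(-0.310988)) / 5.271321 = 0.281009
  phi_hat_1 = (-5.6551 - (-5.6551)(0.281009) - (5.7116)(-0.310988)) / 8.8748 = -0.258003
So phi_hat = [-0.2580, 0.2810, -0.3110].
Therefore phi_hat_1 = -0.2580.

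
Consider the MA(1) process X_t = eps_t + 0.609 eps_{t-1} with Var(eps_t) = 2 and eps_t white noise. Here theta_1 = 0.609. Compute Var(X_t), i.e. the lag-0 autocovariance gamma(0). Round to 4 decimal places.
\gamma(0) = 2.7418

For an MA(q) process X_t = eps_t + sum_i theta_i eps_{t-i} with
Var(eps_t) = sigma^2, the variance is
  gamma(0) = sigma^2 * (1 + sum_i theta_i^2).
  sum_i theta_i^2 = (0.609)^2 = 0.370881.
  gamma(0) = 2 * (1 + 0.370881) = 2 * 1.370881 = 2.741762, which rounds to 2.7418.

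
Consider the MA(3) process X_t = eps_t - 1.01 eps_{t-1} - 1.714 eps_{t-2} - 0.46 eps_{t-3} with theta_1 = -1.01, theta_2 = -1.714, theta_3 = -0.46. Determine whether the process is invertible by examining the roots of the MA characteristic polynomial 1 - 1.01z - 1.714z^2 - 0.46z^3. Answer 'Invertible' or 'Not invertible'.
\text{Not invertible}

The MA(q) characteristic polynomial is P(z) = 1 - 1.01z - 1.714z^2 - 0.46z^3.
Invertibility requires all roots to lie outside the unit circle, i.e. |z| > 1 for every root.
Degree 3: look for a simple real root z0 first, then factor out (1 - z/z0) and solve the remaining quadratic.
Testing z0 = -2.5: P(-2.5) = 1 + (-1.01)(-2.5) + (-1.714)(-2.5)^2 + (-0.46)(-2.5)^3
  = 1 + (2.525) + (-10.7125) + (7.1875) = 0.  So z_0 = -2.5 is a root, |z_0| = 2.5.
Divide out the factor (1 + 0.4 z) = (1 - z/z0) (since 1/z0 = -0.4):
  P(z) = (1 + 0.4 z)(1 + (-1.41) z + (-1.15) z^2)
  [check: z-coef -1.41 - (-0.4) = -1.01; z^2-coef -1.15 - (-0.4)(-1.41) = -1.714; z^3-coef -(-0.4)(-1.15) = -0.46.]
Remaining roots from the quadratic factor 1 + (-1.41) z + (-1.15) z^2:
  Set 1 + (-1.41) z + (-1.15) z^2 = 0, i.e. a z^2 + b z + c = 0 with a = -1.15, b = -1.41, c = 1.
  Discriminant D = b^2 - 4ac = (-1.41)^2 - 4*(-1.15)*1 = 1.9881 - (-4.6) = 6.5881.
  D >= 0, so the roots are real: z = (-b +/- sqrt(D)) / (2a) = (1.41 +/- 2.566729) / (-2.3).
    z_1 = (1.41 + 2.566729) / (-2.3) = -1.729,   |z_1| = 1.729.
    z_2 = (1.41 - 2.566729) / (-2.3) = 0.5029,   |z_2| = 0.5029.
Moduli of all roots: 2.5000, 1.7290, 0.5029.
All moduli strictly greater than 1? No.
Verdict: Not invertible.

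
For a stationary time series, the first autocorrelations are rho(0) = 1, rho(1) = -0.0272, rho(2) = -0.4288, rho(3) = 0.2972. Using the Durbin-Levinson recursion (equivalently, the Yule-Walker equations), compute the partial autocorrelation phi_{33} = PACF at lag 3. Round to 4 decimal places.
\phi_{33} = 0.3300

The PACF at lag k is phi_{kk}, the last component of the solution
to the Yule-Walker system G_k phi = r_k where
  (G_k)_{ij} = rho(|i - j|), (r_k)_i = rho(i), i,j = 1..k.
Equivalently, Durbin-Levinson gives phi_{kk} iteratively:
  phi_{11} = rho(1)
  phi_{kk} = [rho(k) - sum_{j=1..k-1} phi_{k-1,j} rho(k-j)]
            / [1 - sum_{j=1..k-1} phi_{k-1,j} rho(j)],
  phi_{k,j} = phi_{k-1,j} - phi_{kk} phi_{k-1,k-j},  j = 1..k-1.
Step k = 1:
  phi_11 = rho(1) = -0.0272.
Step k = 2:
  phi_22 = [rho(2) - phi_11 rho(1)] / [1 - phi_11 rho(1)] = [-0.4288 - (-0.0272)(-0.0272)] / [1 - (-0.0272)(-0.0272)]
         = -0.42953984 / 0.99926016 = -0.429858.
  Update: phi_21 = phi_11 - phi_22 phi_11 = -0.0272 - (-0.429858)(-0.0272) = -0.038892.
Step k = 3:
  phi_33 = [rho(3) - phi_21 rho(2) - phi_22 rho(1)] / [1 - phi_21 rho(1) - phi_22 rho(2)]
    numerator   = 0.2972 - (-0.038892)(-0.4288) - (-0.429858)(-0.0272) = 0.26883092
    denominator = 1 - (-0.038892)(-0.0272) - (-0.429858)(-0.4288) = 0.81461908
  phi_33 = 0.26883092 / 0.81461908 = 0.33.
Therefore phi_{33} = 0.3300.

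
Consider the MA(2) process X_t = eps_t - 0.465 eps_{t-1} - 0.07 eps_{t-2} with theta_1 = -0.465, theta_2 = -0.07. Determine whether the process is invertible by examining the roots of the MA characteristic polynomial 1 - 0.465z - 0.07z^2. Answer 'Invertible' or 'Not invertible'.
\text{Invertible}

The MA(q) characteristic polynomial is P(z) = 1 - 0.465z - 0.07z^2.
Invertibility requires all roots to lie outside the unit circle, i.e. |z| > 1 for every root.
Set 1 + (-0.465) z + (-0.07) z^2 = 0, i.e. a z^2 + b z + c = 0 with a = -0.07, b = -0.465, c = 1.
Discriminant D = b^2 - 4ac = (-0.465)^2 - 4*(-0.07)*1 = 0.216225 - (-0.28) = 0.496225.
D >= 0, so the roots are real: z = (-b +/- sqrt(D)) / (2a) = (0.465 +/- 0.704432) / (-0.14).
  z_1 = (0.465 + 0.704432) / (-0.14) = -8.3531,   |z_1| = 8.3531.
  z_2 = (0.465 - 0.704432) / (-0.14) = 1.7102,   |z_2| = 1.7102.
Moduli of all roots: 8.3531, 1.7102.
All moduli strictly greater than 1? Yes.
Verdict: Invertible.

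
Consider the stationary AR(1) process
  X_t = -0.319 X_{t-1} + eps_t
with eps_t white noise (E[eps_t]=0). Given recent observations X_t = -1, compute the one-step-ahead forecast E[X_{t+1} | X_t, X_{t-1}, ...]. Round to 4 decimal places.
E[X_{t+1} \mid \mathcal F_t] = 0.3190

For an AR(p) model X_t = c + sum_i phi_i X_{t-i} + eps_t, the
one-step-ahead conditional mean is
  E[X_{t+1} | X_t, ...] = c + sum_i phi_i X_{t+1-i}.
Substitute known values:
  E[X_{t+1} | ...] = (-0.319) * (-1)
                   = 0.3190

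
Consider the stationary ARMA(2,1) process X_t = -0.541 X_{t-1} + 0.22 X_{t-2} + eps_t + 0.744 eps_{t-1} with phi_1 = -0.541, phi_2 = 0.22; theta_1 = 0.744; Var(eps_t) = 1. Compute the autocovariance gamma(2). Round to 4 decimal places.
\gamma(2) = 0.1125

Multiply the model equation by X_{t-k} and take expectations. With theta_0 = psi_0 = 1 and psi_j the MA(infinity) weights, this gives
  gamma(k) - sum_i phi_i gamma(k-i) = c_k,
  c_k = sigma^2 * sum_{j=k..q} theta_j psi_{j-k}   (c_k = 0 for k > q),
using gamma(-m) = gamma(m).
psi-weights needed (psi_j = theta_j + sum_i phi_i psi_{j-i}):
  psi_1 = theta_1 + phi_1 = 0.744 + (-0.541) = 0.203
Right-hand sides:
  c_0 = sigma^2 (1 + theta_1 psi_1) = 1 * (1 + (0.744)(0.203)) = 1 * 1.151032 = 1.151032
  c_1 = sigma^2 theta_1 = 1 * (0.744) = 0.744
  c_2 = 0
Equations for k = 0, 1, 2 (AR order 2, c_2 = 0):
  (E0) gamma(0) = phi_1 gamma(1) + phi_2 gamma(2) + c_0
  (E1) gamma(1) = phi_1 gamma(0) + phi_2 gamma(1) + c_1
  (E2) gamma(2) = phi_1 gamma(1) + phi_2 gamma(0)
From (E1): gamma(1) = A gamma(0) + B with
  A = phi_1 / (1 - phi_2) = -0.541 / 0.78 = -0.69359,   B = c_1 / (1 - phi_2) = 0.744 / 0.78 = 0.953846.
Insert (E2) into (E0): gamma(0) (1 - phi_2^2) = phi_1 (1 + phi_2) gamma(1) + c_0.
  phi_1 (1 + phi_2) = (-0.541)(1.22) = -0.66002,   1 - phi_2^2 = 0.9516.
Replace gamma(1) by A gamma(0) + B and collect gamma(0):
  gamma(0) [0.9516 - (-0.66002)(-0.69359)] = (-0.66002)(0.953846) + 1.151032
  gamma(0) * 0.493817 = 0.521474
  gamma(0) = 0.521474 / 0.493817 = 1.056008.
  gamma(1) = A gamma(0) + B = (-0.69359)(1.056008) + (0.953846) = 0.22141.
  gamma(2) = phi_1 gamma(1) + phi_2 gamma(0) = (-0.541)(0.22141) + (0.22)(1.056008) = 0.112539.
Therefore gamma(2) = 0.1125 (to 4 decimal places).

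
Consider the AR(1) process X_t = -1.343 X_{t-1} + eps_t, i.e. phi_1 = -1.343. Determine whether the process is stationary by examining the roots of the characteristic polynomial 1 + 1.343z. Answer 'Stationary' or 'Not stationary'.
\text{Not stationary}

The AR(p) characteristic polynomial is P(z) = 1 + 1.343z.
Stationarity requires all roots to lie outside the unit circle, i.e. |z| > 1 for every root.
This is linear in z: 1 + (1.343) z = 0  =>  z = -1/(1.343) = -0.744602,  |z| = 0.744602.
Moduli of all roots: 0.7446.
All moduli strictly greater than 1? No.
Verdict: Not stationary.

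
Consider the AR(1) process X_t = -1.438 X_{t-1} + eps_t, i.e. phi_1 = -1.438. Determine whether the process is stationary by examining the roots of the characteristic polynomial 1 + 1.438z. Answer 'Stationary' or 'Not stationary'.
\text{Not stationary}

The AR(p) characteristic polynomial is P(z) = 1 + 1.438z.
Stationarity requires all roots to lie outside the unit circle, i.e. |z| > 1 for every root.
This is linear in z: 1 + (1.438) z = 0  =>  z = -1/(1.438) = -0.69541,  |z| = 0.69541.
Moduli of all roots: 0.6954.
All moduli strictly greater than 1? No.
Verdict: Not stationary.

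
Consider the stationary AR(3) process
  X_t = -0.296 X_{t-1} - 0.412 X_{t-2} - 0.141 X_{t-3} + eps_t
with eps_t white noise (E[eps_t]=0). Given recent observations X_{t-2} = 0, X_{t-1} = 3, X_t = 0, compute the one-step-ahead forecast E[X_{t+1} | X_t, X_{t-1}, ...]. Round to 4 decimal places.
E[X_{t+1} \mid \mathcal F_t] = -1.2360

For an AR(p) model X_t = c + sum_i phi_i X_{t-i} + eps_t, the
one-step-ahead conditional mean is
  E[X_{t+1} | X_t, ...] = c + sum_i phi_i X_{t+1-i}.
Substitute known values:
  E[X_{t+1} | ...] = (-0.296) * (0) + (-0.412) * (3) + (-0.141) * (0)
                   = -1.2360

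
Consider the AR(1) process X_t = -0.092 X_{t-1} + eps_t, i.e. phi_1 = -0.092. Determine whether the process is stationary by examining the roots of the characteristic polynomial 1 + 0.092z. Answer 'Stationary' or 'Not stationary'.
\text{Stationary}

The AR(p) characteristic polynomial is P(z) = 1 + 0.092z.
Stationarity requires all roots to lie outside the unit circle, i.e. |z| > 1 for every root.
This is linear in z: 1 + (0.092) z = 0  =>  z = -1/(0.092) = -10.869565,  |z| = 10.869565.
Moduli of all roots: 10.8696.
All moduli strictly greater than 1? Yes.
Verdict: Stationary.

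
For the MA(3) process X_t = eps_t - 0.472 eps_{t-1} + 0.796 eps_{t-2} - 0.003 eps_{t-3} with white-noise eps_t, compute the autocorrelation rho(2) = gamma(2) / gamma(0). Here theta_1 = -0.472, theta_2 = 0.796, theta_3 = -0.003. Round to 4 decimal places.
\rho(2) = 0.4295

For an MA(q) process with theta_0 = 1, the autocovariance is
  gamma(k) = sigma^2 * sum_{i=0..q-k} theta_i * theta_{i+k},
and rho(k) = gamma(k) / gamma(0). Sigma^2 cancels.
  numerator   = (1)*(0.796) + (-0.472)*(-0.003) = 0.797416.
  denominator = (1)^2 + (-0.472)^2 + (0.796)^2 + (-0.003)^2 = 1.856409.
  rho(2) = 0.797416 / 1.856409 = 0.4295.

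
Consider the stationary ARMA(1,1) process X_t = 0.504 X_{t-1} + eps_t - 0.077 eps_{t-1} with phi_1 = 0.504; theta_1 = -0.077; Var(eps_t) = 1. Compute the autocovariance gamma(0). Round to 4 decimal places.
\gamma(0) = 1.2444

Multiply the model equation by X_{t-k} and take expectations. With theta_0 = psi_0 = 1 and psi_j the MA(infinity) weights, this gives
  gamma(k) - sum_i phi_i gamma(k-i) = c_k,
  c_k = sigma^2 * sum_{j=k..q} theta_j psi_{j-k}   (c_k = 0 for k > q),
using gamma(-m) = gamma(m).
psi-weights needed (psi_j = theta_j + sum_i phi_i psi_{j-i}):
  psi_1 = theta_1 + phi_1 = -0.077 + (0.504) = 0.427
Right-hand sides:
  c_0 = sigma^2 (1 + theta_1 psi_1) = 1 * (1 + (-0.077)(0.427)) = 1 * 0.967121 = 0.967121
  c_1 = sigma^2 theta_1 = 1 * (-0.077) = -0.077
  c_2 = 0
Equations for k = 0 and k = 1 (AR order 1):
  gamma(0) = phi_1 gamma(1) + c_0
  gamma(1) = phi_1 gamma(0) + c_1
Substituting the second into the first: gamma(0) (1 - phi_1^2) = c_0 + phi_1 c_1, so
  gamma(0) = (c_0 + phi_1 c_1) / (1 - phi_1^2) = (0.967121 + (0.504)(-0.077)) / (1 - (0.504)^2) = 0.928313 / 0.745984 = 1.244414.
Therefore gamma(0) = 1.2444 (to 4 decimal places).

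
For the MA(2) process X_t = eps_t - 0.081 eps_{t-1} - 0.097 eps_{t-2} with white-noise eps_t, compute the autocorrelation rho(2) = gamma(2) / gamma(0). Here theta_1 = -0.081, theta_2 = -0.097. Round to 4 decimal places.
\rho(2) = -0.0955

For an MA(q) process with theta_0 = 1, the autocovariance is
  gamma(k) = sigma^2 * sum_{i=0..q-k} theta_i * theta_{i+k},
and rho(k) = gamma(k) / gamma(0). Sigma^2 cancels.
  numerator   = (1)*(-0.097) = -0.097.
  denominator = (1)^2 + (-0.081)^2 + (-0.097)^2 = 1.01597.
  rho(2) = -0.097 / 1.01597 = -0.0955.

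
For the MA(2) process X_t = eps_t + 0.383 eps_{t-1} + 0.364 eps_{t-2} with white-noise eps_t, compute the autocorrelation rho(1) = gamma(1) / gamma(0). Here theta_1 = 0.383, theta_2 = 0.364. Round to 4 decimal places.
\rho(1) = 0.4084

For an MA(q) process with theta_0 = 1, the autocovariance is
  gamma(k) = sigma^2 * sum_{i=0..q-k} theta_i * theta_{i+k},
and rho(k) = gamma(k) / gamma(0). Sigma^2 cancels.
  numerator   = (1)*(0.383) + (0.383)*(0.364) = 0.522412.
  denominator = (1)^2 + (0.383)^2 + (0.364)^2 = 1.279185.
  rho(1) = 0.522412 / 1.279185 = 0.4084.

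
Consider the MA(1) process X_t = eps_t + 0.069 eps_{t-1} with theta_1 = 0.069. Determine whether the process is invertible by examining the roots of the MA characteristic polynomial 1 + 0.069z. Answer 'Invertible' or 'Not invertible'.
\text{Invertible}

The MA(q) characteristic polynomial is P(z) = 1 + 0.069z.
Invertibility requires all roots to lie outside the unit circle, i.e. |z| > 1 for every root.
This is linear in z: 1 + (0.069) z = 0  =>  z = -1/(0.069) = -14.492754,  |z| = 14.492754.
Moduli of all roots: 14.4928.
All moduli strictly greater than 1? Yes.
Verdict: Invertible.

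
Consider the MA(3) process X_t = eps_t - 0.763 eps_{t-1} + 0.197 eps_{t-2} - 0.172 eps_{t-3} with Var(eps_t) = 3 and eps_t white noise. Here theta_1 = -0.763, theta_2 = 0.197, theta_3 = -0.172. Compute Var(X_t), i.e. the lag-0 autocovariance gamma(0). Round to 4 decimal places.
\gamma(0) = 4.9517

For an MA(q) process X_t = eps_t + sum_i theta_i eps_{t-i} with
Var(eps_t) = sigma^2, the variance is
  gamma(0) = sigma^2 * (1 + sum_i theta_i^2).
  sum_i theta_i^2 = (-0.763)^2 + (0.197)^2 + (-0.172)^2 = 0.582169 + 0.038809 + 0.029584 = 0.650562.
  gamma(0) = 3 * (1 + 0.650562) = 3 * 1.650562 = 4.951686, which rounds to 4.9517.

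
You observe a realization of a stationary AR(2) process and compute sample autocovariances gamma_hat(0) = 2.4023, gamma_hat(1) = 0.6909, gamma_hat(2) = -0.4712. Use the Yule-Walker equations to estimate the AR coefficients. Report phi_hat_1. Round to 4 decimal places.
\hat\phi_{1} = 0.3750

The Yule-Walker equations for an AR(p) process read, in matrix form,
  Gamma_p phi = r_p,   with   (Gamma_p)_{ij} = gamma(|i - j|),
                       (r_p)_i = gamma(i),   i,j = 1..p.
Substitute the sample gammas (Toeplitz matrix and right-hand side of size 2):
  Gamma_p = [[2.4023, 0.6909], [0.6909, 2.4023]]
  r_p     = [0.6909, -0.4712]
Written out:
  2.4023 phi_1 + 0.6909 phi_2 = 0.6909
  0.6909 phi_1 + 2.4023 phi_2 = -0.4712
Solve by Cramer's rule:
  det = gamma(0)^2 - gamma(1)^2 = (2.4023)^2 - (0.6909)^2 = 5.77104529 - 0.47734281 = 5.29370248
  phi_hat_1 = [gamma(1) gamma(0) - gamma(1) gamma(2)] / det = [(0.6909)(2.4023) - (0.6909)(-0.4712)] / 5.29370248 = 1.98530115 / 5.29370248 = 0.375
  phi_hat_2 = [gamma(0) gamma(2) - gamma(1)^2] / det = [(2.4023)(-0.4712) - (0.6909)^2] / 5.29370248 = -1.60930657 / 5.29370248 = -0.304
So phi_hat = [0.3750, -0.3040].
Therefore phi_hat_1 = 0.3750.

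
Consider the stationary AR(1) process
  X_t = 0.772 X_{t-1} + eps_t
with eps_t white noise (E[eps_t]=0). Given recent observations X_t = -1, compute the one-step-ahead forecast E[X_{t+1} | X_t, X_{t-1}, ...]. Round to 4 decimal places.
E[X_{t+1} \mid \mathcal F_t] = -0.7720

For an AR(p) model X_t = c + sum_i phi_i X_{t-i} + eps_t, the
one-step-ahead conditional mean is
  E[X_{t+1} | X_t, ...] = c + sum_i phi_i X_{t+1-i}.
Substitute known values:
  E[X_{t+1} | ...] = (0.772) * (-1)
                   = -0.7720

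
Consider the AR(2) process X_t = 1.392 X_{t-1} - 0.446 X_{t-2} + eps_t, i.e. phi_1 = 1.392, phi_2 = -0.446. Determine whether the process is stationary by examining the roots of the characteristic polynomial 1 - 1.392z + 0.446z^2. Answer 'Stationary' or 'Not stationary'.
\text{Stationary}

The AR(p) characteristic polynomial is P(z) = 1 - 1.392z + 0.446z^2.
Stationarity requires all roots to lie outside the unit circle, i.e. |z| > 1 for every root.
Set 1 + (-1.392) z + (0.446) z^2 = 0, i.e. a z^2 + b z + c = 0 with a = 0.446, b = -1.392, c = 1.
Discriminant D = b^2 - 4ac = (-1.392)^2 - 4*(0.446)*1 = 1.937664 - (1.784) = 0.153664.
D >= 0, so the roots are real: z = (-b +/- sqrt(D)) / (2a) = (1.392 +/- 0.392) / (0.892).
  z_1 = (1.392 + 0.392) / (0.892) = 2,   |z_1| = 2.
  z_2 = (1.392 - 0.392) / (0.892) = 1.1211,   |z_2| = 1.1211.
Moduli of all roots: 2.0000, 1.1211.
All moduli strictly greater than 1? Yes.
Verdict: Stationary.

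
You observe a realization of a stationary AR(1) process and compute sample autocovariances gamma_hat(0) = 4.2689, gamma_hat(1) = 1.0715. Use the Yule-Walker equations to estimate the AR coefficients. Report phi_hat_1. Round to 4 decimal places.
\hat\phi_{1} = 0.2510

The Yule-Walker equations for an AR(p) process read, in matrix form,
  Gamma_p phi = r_p,   with   (Gamma_p)_{ij} = gamma(|i - j|),
                       (r_p)_i = gamma(i),   i,j = 1..p.
Substitute the sample gammas (Toeplitz matrix and right-hand side of size 1):
  Gamma_p = [[4.2689]]
  r_p     = [1.0715]
With p = 1 this is the single equation gamma(0) phi_1 = gamma(1):
  phi_hat_1 = gamma(1) / gamma(0) = 1.0715 / 4.2689 = 0.2510.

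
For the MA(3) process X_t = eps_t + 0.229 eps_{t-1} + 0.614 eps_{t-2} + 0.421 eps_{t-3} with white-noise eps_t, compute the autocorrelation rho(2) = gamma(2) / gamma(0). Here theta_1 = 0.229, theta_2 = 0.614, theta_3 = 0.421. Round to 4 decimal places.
\rho(2) = 0.4422

For an MA(q) process with theta_0 = 1, the autocovariance is
  gamma(k) = sigma^2 * sum_{i=0..q-k} theta_i * theta_{i+k},
and rho(k) = gamma(k) / gamma(0). Sigma^2 cancels.
  numerator   = (1)*(0.614) + (0.229)*(0.421) = 0.710409.
  denominator = (1)^2 + (0.229)^2 + (0.614)^2 + (0.421)^2 = 1.606678.
  rho(2) = 0.710409 / 1.606678 = 0.4422.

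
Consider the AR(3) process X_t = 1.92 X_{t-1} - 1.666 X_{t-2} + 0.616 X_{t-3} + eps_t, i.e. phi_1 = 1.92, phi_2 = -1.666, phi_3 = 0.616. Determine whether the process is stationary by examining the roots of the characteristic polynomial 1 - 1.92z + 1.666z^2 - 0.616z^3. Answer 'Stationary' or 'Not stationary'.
\text{Stationary}

The AR(p) characteristic polynomial is P(z) = 1 - 1.92z + 1.666z^2 - 0.616z^3.
Stationarity requires all roots to lie outside the unit circle, i.e. |z| > 1 for every root.
Degree 3: look for a simple real root z0 first, then factor out (1 - z/z0) and solve the remaining quadratic.
Testing z0 = 1.25: P(1.25) = 1 + (-1.92)(1.25) + (1.666)(1.25)^2 + (-0.616)(1.25)^3
  = 1 + (-2.4) + (2.603125) + (-1.203125) = 0.  So z_0 = 1.25 is a root, |z_0| = 1.25.
Divide out the factor (1 - 0.8 z) = (1 - z/z0) (since 1/z0 = 0.8):
  P(z) = (1 - 0.8 z)(1 + (-1.12) z + (0.77) z^2)
  [check: z-coef -1.12 - (0.8) = -1.92; z^2-coef 0.77 - (0.8)(-1.12) = 1.666; z^3-coef -(0.8)(0.77) = -0.616.]
Remaining roots from the quadratic factor 1 + (-1.12) z + (0.77) z^2:
  Set 1 + (-1.12) z + (0.77) z^2 = 0, i.e. a z^2 + b z + c = 0 with a = 0.77, b = -1.12, c = 1.
  Discriminant D = b^2 - 4ac = (-1.12)^2 - 4*(0.77)*1 = 1.2544 - (3.08) = -1.8256.
  D < 0, so the roots are the complex-conjugate pair z = (-b +/- i sqrt(-D)) / (2a) = 0.7273 +/- 0.8774i.
  For a conjugate pair |z|^2 = z * conj(z) = (product of roots) = c/a = 1/(0.77) = 1.298701, so |z| = sqrt(1.298701) = 1.1396 for both roots.
Moduli of all roots: 1.2500, 1.1396, 1.1396.
All moduli strictly greater than 1? Yes.
Verdict: Stationary.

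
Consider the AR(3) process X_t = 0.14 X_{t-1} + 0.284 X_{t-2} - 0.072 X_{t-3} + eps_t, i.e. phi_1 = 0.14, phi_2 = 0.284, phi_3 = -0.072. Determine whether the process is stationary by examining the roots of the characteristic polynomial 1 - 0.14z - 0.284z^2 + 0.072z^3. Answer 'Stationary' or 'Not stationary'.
\text{Stationary}

The AR(p) characteristic polynomial is P(z) = 1 - 0.14z - 0.284z^2 + 0.072z^3.
Stationarity requires all roots to lie outside the unit circle, i.e. |z| > 1 for every root.
Degree 3: look for a simple real root z0 first, then factor out (1 - z/z0) and solve the remaining quadratic.
Testing z0 = 2.5: P(2.5) = 1 + (-0.14)(2.5) + (-0.284)(2.5)^2 + (0.072)(2.5)^3
  = 1 + (-0.35) + (-1.775) + (1.125) = 0.  So z_0 = 2.5 is a root, |z_0| = 2.5.
Divide out the factor (1 - 0.4 z) = (1 - z/z0) (since 1/z0 = 0.4):
  P(z) = (1 - 0.4 z)(1 + (0.26) z + (-0.18) z^2)
  [check: z-coef 0.26 - (0.4) = -0.14; z^2-coef -0.18 - (0.4)(0.26) = -0.284; z^3-coef -(0.4)(-0.18) = 0.072.]
Remaining roots from the quadratic factor 1 + (0.26) z + (-0.18) z^2:
  Set 1 + (0.26) z + (-0.18) z^2 = 0, i.e. a z^2 + b z + c = 0 with a = -0.18, b = 0.26, c = 1.
  Discriminant D = b^2 - 4ac = (0.26)^2 - 4*(-0.18)*1 = 0.0676 - (-0.72) = 0.7876.
  D >= 0, so the roots are real: z = (-b +/- sqrt(D)) / (2a) = (-0.26 +/- 0.887468) / (-0.36).
    z_1 = (-0.26 + 0.887468) / (-0.36) = -1.743,   |z_1| = 1.743.
    z_2 = (-0.26 - 0.887468) / (-0.36) = 3.1874,   |z_2| = 3.1874.
Moduli of all roots: 2.5000, 1.7430, 3.1874.
All moduli strictly greater than 1? Yes.
Verdict: Stationary.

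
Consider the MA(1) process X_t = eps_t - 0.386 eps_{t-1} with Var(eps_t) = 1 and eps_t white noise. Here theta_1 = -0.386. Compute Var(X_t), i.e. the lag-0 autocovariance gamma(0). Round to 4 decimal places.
\gamma(0) = 1.1490

For an MA(q) process X_t = eps_t + sum_i theta_i eps_{t-i} with
Var(eps_t) = sigma^2, the variance is
  gamma(0) = sigma^2 * (1 + sum_i theta_i^2).
  sum_i theta_i^2 = (-0.386)^2 = 0.148996.
  gamma(0) = 1 * (1 + 0.148996) = 1 * 1.148996 = 1.148996, which rounds to 1.1490.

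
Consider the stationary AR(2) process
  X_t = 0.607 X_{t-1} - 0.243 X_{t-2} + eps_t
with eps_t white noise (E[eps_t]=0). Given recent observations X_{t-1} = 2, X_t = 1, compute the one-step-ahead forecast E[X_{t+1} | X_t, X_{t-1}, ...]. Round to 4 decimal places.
E[X_{t+1} \mid \mathcal F_t] = 0.1210

For an AR(p) model X_t = c + sum_i phi_i X_{t-i} + eps_t, the
one-step-ahead conditional mean is
  E[X_{t+1} | X_t, ...] = c + sum_i phi_i X_{t+1-i}.
Substitute known values:
  E[X_{t+1} | ...] = (0.607) * (1) + (-0.243) * (2)
                   = 0.1210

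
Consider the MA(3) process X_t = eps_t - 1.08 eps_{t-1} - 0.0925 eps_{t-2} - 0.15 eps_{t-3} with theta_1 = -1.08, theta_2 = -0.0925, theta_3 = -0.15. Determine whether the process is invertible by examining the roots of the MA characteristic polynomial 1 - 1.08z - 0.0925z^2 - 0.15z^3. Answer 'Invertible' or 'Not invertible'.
\text{Not invertible}

The MA(q) characteristic polynomial is P(z) = 1 - 1.08z - 0.0925z^2 - 0.15z^3.
Invertibility requires all roots to lie outside the unit circle, i.e. |z| > 1 for every root.
Degree 3: look for a simple real root z0 first, then factor out (1 - z/z0) and solve the remaining quadratic.
Testing z0 = 0.8: P(0.8) = 1 + (-1.08)(0.8) + (-0.0925)(0.8)^2 + (-0.15)(0.8)^3
  = 1 + (-0.864) + (-0.0592) + (-0.0768) = 0.  So z_0 = 0.8 is a root, |z_0| = 0.8.
Divide out the factor (1 - 1.25 z) = (1 - z/z0) (since 1/z0 = 1.25):
  P(z) = (1 - 1.25 z)(1 + (0.17) z + (0.12) z^2)
  [check: z-coef 0.17 - (1.25) = -1.08; z^2-coef 0.12 - (1.25)(0.17) = -0.0925; z^3-coef -(1.25)(0.12) = -0.15.]
Remaining roots from the quadratic factor 1 + (0.17) z + (0.12) z^2:
  Set 1 + (0.17) z + (0.12) z^2 = 0, i.e. a z^2 + b z + c = 0 with a = 0.12, b = 0.17, c = 1.
  Discriminant D = b^2 - 4ac = (0.17)^2 - 4*(0.12)*1 = 0.0289 - (0.48) = -0.4511.
  D < 0, so the roots are the complex-conjugate pair z = (-b +/- i sqrt(-D)) / (2a) = -0.7083 +/- 2.7985i.
  For a conjugate pair |z|^2 = z * conj(z) = (product of roots) = c/a = 1/(0.12) = 8.333333, so |z| = sqrt(8.333333) = 2.8868 for both roots.
Moduli of all roots: 0.8000, 2.8868, 2.8868.
All moduli strictly greater than 1? No.
Verdict: Not invertible.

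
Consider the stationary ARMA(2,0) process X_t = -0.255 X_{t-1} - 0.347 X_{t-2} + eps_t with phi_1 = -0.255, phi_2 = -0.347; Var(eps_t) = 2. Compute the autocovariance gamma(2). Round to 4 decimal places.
\gamma(2) = -0.7045

Multiply the model equation by X_{t-k} and take expectations. With theta_0 = psi_0 = 1 and psi_j the MA(infinity) weights, this gives
  gamma(k) - sum_i phi_i gamma(k-i) = c_k,
  c_k = sigma^2 * sum_{j=k..q} theta_j psi_{j-k}   (c_k = 0 for k > q),
using gamma(-m) = gamma(m).
Pure AR (q = 0): c_0 = sigma^2 = 2, c_k = 0 for k >= 1.
Equations for k = 0, 1, 2 (AR order 2, c_2 = 0):
  (E0) gamma(0) = phi_1 gamma(1) + phi_2 gamma(2) + c_0
  (E1) gamma(1) = phi_1 gamma(0) + phi_2 gamma(1) + c_1
  (E2) gamma(2) = phi_1 gamma(1) + phi_2 gamma(0)
From (E1): gamma(1) = A gamma(0) + B with
  A = phi_1 / (1 - phi_2) = -0.255 / 1.347 = -0.18931,   B = c_1 / (1 - phi_2) = 0 / 1.347 = 0.
Insert (E2) into (E0): gamma(0) (1 - phi_2^2) = phi_1 (1 + phi_2) gamma(1) + c_0.
  phi_1 (1 + phi_2) = (-0.255)(0.653) = -0.166515,   1 - phi_2^2 = 0.879591.
Replace gamma(1) by A gamma(0) + B and collect gamma(0):
  gamma(0) [0.879591 - (-0.166515)(-0.18931)] = c_0 = 2
  gamma(0) * 0.848068 = 2
  gamma(0) = 2 / 0.848068 = 2.358301.
  gamma(1) = A gamma(0) = (-0.18931)(2.358301) = -0.446449.
  gamma(2) = phi_1 gamma(1) + phi_2 gamma(0) = (-0.255)(-0.446449) + (-0.347)(2.358301) = -0.704486.
Therefore gamma(2) = -0.7045 (to 4 decimal places).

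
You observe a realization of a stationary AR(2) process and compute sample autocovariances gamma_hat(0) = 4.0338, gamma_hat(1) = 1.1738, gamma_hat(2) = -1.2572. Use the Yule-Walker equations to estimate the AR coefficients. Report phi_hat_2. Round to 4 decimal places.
\hat\phi_{2} = -0.4330

The Yule-Walker equations for an AR(p) process read, in matrix form,
  Gamma_p phi = r_p,   with   (Gamma_p)_{ij} = gamma(|i - j|),
                       (r_p)_i = gamma(i),   i,j = 1..p.
Substitute the sample gammas (Toeplitz matrix and right-hand side of size 2):
  Gamma_p = [[4.0338, 1.1738], [1.1738, 4.0338]]
  r_p     = [1.1738, -1.2572]
Written out:
  4.0338 phi_1 + 1.1738 phi_2 = 1.1738
  1.1738 phi_1 + 4.0338 phi_2 = -1.2572
Solve by Cramer's rule:
  det = gamma(0)^2 - gamma(1)^2 = (4.0338)^2 - (1.1738)^2 = 16.27154244 - 1.37780644 = 14.893736
  phi_hat_1 = [gamma(1) gamma(0) - gamma(1) gamma(2)] / det = [(1.1738)(4.0338) - (1.1738)(-1.2572)] / 14.893736 = 6.2105758 / 14.893736 = 0.417
  phi_hat_2 = [gamma(0) gamma(2) - gamma(1)^2] / det = [(4.0338)(-1.2572) - (1.1738)^2] / 14.893736 = -6.4490998 / 14.893736 = -0.433
So phi_hat = [0.4170, -0.4330].
Therefore phi_hat_2 = -0.4330.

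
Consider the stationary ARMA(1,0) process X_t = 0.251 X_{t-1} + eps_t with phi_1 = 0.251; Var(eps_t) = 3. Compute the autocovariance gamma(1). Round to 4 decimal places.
\gamma(1) = 0.8036

Multiply the model equation by X_{t-k} and take expectations. With theta_0 = psi_0 = 1 and psi_j the MA(infinity) weights, this gives
  gamma(k) - sum_i phi_i gamma(k-i) = c_k,
  c_k = sigma^2 * sum_{j=k..q} theta_j psi_{j-k}   (c_k = 0 for k > q),
using gamma(-m) = gamma(m).
Pure AR (q = 0): c_0 = sigma^2 = 3, c_k = 0 for k >= 1.
Equations for k = 0 and k = 1 (AR order 1):
  gamma(0) = phi_1 gamma(1) + c_0
  gamma(1) = phi_1 gamma(0) + c_1
Substituting the second into the first: gamma(0) (1 - phi_1^2) = c_0 + phi_1 c_1, so
  gamma(0) = c_0 / (1 - phi_1^2) = 3 / (1 - (0.251)^2) = 3 / 0.936999 = 3.201711.
  gamma(1) = phi_1 gamma(0) = (0.251)(3.201711) = 0.803629.
Therefore gamma(1) = 0.8036 (to 4 decimal places).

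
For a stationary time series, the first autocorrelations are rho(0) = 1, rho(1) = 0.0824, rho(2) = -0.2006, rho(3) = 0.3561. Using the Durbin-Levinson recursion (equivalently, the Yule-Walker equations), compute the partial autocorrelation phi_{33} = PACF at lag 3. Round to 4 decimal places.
\phi_{33} = 0.4140

The PACF at lag k is phi_{kk}, the last component of the solution
to the Yule-Walker system G_k phi = r_k where
  (G_k)_{ij} = rho(|i - j|), (r_k)_i = rho(i), i,j = 1..k.
Equivalently, Durbin-Levinson gives phi_{kk} iteratively:
  phi_{11} = rho(1)
  phi_{kk} = [rho(k) - sum_{j=1..k-1} phi_{k-1,j} rho(k-j)]
            / [1 - sum_{j=1..k-1} phi_{k-1,j} rho(j)],
  phi_{k,j} = phi_{k-1,j} - phi_{kk} phi_{k-1,k-j},  j = 1..k-1.
Step k = 1:
  phi_11 = rho(1) = 0.0824.
Step k = 2:
  phi_22 = [rho(2) - phi_11 rho(1)] / [1 - phi_11 rho(1)] = [-0.2006 - (0.0824)(0.0824)] / [1 - (0.0824)(0.0824)]
         = -0.20738976 / 0.99321024 = -0.208808.
  Update: phi_21 = phi_11 - phi_22 phi_11 = 0.0824 - (-0.208808)(0.0824) = 0.099606.
Step k = 3:
  phi_33 = [rho(3) - phi_21 rho(2) - phi_22 rho(1)] / [1 - phi_21 rho(1) - phi_22 rho(2)]
    numerator   = 0.3561 - (0.099606)(-0.2006) - (-0.208808)(0.0824) = 0.39328665
    denominator = 1 - (0.099606)(0.0824) - (-0.208808)(-0.2006) = 0.9499057
  phi_33 = 0.39328665 / 0.9499057 = 0.414.
Therefore phi_{33} = 0.4140.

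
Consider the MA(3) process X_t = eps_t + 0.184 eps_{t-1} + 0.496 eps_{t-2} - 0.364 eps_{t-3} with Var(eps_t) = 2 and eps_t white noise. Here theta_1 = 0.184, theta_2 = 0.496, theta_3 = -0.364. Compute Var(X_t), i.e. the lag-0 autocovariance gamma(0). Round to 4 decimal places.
\gamma(0) = 2.8247

For an MA(q) process X_t = eps_t + sum_i theta_i eps_{t-i} with
Var(eps_t) = sigma^2, the variance is
  gamma(0) = sigma^2 * (1 + sum_i theta_i^2).
  sum_i theta_i^2 = (0.184)^2 + (0.496)^2 + (-0.364)^2 = 0.033856 + 0.246016 + 0.132496 = 0.412368.
  gamma(0) = 2 * (1 + 0.412368) = 2 * 1.412368 = 2.824736, which rounds to 2.8247.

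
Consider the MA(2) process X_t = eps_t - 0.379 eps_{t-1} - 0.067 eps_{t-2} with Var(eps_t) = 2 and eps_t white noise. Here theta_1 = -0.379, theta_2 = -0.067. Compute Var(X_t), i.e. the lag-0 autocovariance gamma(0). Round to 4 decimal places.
\gamma(0) = 2.2963

For an MA(q) process X_t = eps_t + sum_i theta_i eps_{t-i} with
Var(eps_t) = sigma^2, the variance is
  gamma(0) = sigma^2 * (1 + sum_i theta_i^2).
  sum_i theta_i^2 = (-0.379)^2 + (-0.067)^2 = 0.143641 + 0.004489 = 0.14813.
  gamma(0) = 2 * (1 + 0.14813) = 2 * 1.14813 = 2.29626, which rounds to 2.2963.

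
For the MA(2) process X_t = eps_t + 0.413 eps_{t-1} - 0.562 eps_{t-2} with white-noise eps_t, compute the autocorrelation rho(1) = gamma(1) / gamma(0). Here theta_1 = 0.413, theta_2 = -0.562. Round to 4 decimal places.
\rho(1) = 0.1217

For an MA(q) process with theta_0 = 1, the autocovariance is
  gamma(k) = sigma^2 * sum_{i=0..q-k} theta_i * theta_{i+k},
and rho(k) = gamma(k) / gamma(0). Sigma^2 cancels.
  numerator   = (1)*(0.413) + (0.413)*(-0.562) = 0.180894.
  denominator = (1)^2 + (0.413)^2 + (-0.562)^2 = 1.486413.
  rho(1) = 0.180894 / 1.486413 = 0.1217.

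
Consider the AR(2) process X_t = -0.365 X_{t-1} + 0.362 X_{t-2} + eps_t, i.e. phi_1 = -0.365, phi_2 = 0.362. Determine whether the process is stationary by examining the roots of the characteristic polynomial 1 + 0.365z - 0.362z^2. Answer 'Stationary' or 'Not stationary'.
\text{Stationary}

The AR(p) characteristic polynomial is P(z) = 1 + 0.365z - 0.362z^2.
Stationarity requires all roots to lie outside the unit circle, i.e. |z| > 1 for every root.
Set 1 + (0.365) z + (-0.362) z^2 = 0, i.e. a z^2 + b z + c = 0 with a = -0.362, b = 0.365, c = 1.
Discriminant D = b^2 - 4ac = (0.365)^2 - 4*(-0.362)*1 = 0.133225 - (-1.448) = 1.581225.
D >= 0, so the roots are real: z = (-b +/- sqrt(D)) / (2a) = (-0.365 +/- 1.257468) / (-0.724).
  z_1 = (-0.365 + 1.257468) / (-0.724) = -1.2327,   |z_1| = 1.2327.
  z_2 = (-0.365 - 1.257468) / (-0.724) = 2.241,   |z_2| = 2.241.
Moduli of all roots: 1.2327, 2.2410.
All moduli strictly greater than 1? Yes.
Verdict: Stationary.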